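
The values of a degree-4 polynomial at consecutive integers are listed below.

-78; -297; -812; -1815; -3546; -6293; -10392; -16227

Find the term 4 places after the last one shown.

-66287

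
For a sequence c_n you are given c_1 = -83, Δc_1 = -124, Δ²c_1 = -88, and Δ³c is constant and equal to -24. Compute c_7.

Build the table forward from the leading diagonal:
D3: -24  -24  -24  -24  -24  -24  -24
D2: -88  -112  -136  -160  -184  -208  -232
D1: -124  -212  -324  -460  -620  -804  -1012
c: -83  -207  -419  -743  -1203  -1823  -2627

-2627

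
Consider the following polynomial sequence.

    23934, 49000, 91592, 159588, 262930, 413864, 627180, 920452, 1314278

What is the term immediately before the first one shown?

10340

D1: 25066  42592  67996  103342  150934  213316  293272  393826
D2: 17526  25404  35346  47592  62382  79956  100554
D3: 7878  9942  12246  14790  17574  20598
D4: 2064  2304  2544  2784  3024
D5: 240  240  240  240
The fifth differences are constant at 240.
Work back: 2064 − 240 = 1824;  7878 − 1824 = 6054;  17526 − 6054 = 11472;  25066 − 11472 = 13594;  23934 − 13594 = 10340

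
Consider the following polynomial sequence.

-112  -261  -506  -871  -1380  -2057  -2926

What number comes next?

-4011

Δ: -149, -245, -365, -509, -677, -869
Δ²: -96, -120, -144, -168, -192
Δ³: -24, -24, -24, -24
Constant third difference = -24, so extend:
-192 − 24 = -216;  -869 − 216 = -1085;  -2926 − 1085 = -4011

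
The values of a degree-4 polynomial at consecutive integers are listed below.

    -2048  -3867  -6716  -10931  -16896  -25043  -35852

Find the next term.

-49851

Δ: -1819 , -2849 , -4215 , -5965 , -8147 , -10809
Δ²: -1030 , -1366 , -1750 , -2182 , -2662
Δ³: -336 , -384 , -432 , -480
Δ⁴: -48 , -48 , -48
The fourth differences are constant (-48).
-480 − 48 = -528;  -2662 − 528 = -3190;  -10809 − 3190 = -13999;  -35852 − 13999 = -49851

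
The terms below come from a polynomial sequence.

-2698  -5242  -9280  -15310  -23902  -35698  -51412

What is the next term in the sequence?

-71830

First differences: -2544, -4038, -6030, -8592, -11796, -15714
Second differences: -1494, -1992, -2562, -3204, -3918
Third differences: -498, -570, -642, -714
Fourth differences: -72, -72, -72
The fourth differences are constant (-72).
-714 − 72 = -786;  -3918 − 786 = -4704;  -15714 − 4704 = -20418;  -51412 − 20418 = -71830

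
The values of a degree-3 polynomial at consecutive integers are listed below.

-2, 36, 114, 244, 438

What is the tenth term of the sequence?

D1: 38, 78, 130, 194
D2: 40, 52, 64
D3: 12, 12
Constant third difference = 12, so extend:
64 + 12 = 76;  194 + 76 = 270;  438 + 270 = 708
76 + 12 = 88;  270 + 88 = 358;  708 + 358 = 1066
88 + 12 = 100;  358 + 100 = 458;  1066 + 458 = 1524
100 + 12 = 112;  458 + 112 = 570;  1524 + 570 = 2094
112 + 12 = 124;  570 + 124 = 694;  2094 + 694 = 2788

2788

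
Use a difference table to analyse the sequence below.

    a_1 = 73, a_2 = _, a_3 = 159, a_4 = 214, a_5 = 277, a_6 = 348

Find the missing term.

Using the last 4 terms:
Δ: 55  63  71
Δ²: 8  8
Constant second difference = 8.
Extend backward: 55 − 8 = 47;  159 − 47 = 112

112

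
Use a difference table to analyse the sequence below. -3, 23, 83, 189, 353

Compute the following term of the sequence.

587

First differences: 26 , 60 , 106 , 164
Second differences: 34 , 46 , 58
Third differences: 12 , 12
Third differences constant at 12.
58 + 12 = 70;  164 + 70 = 234;  353 + 234 = 587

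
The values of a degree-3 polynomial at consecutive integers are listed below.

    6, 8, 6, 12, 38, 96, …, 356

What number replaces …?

198

Using the first 6 terms:
First differences: 2  -2  6  26  58
Second differences: -4  8  20  32
Third differences: 12  12  12
Constant third difference = 12.
Extend forward: 32 + 12 = 44;  58 + 44 = 102;  96 + 102 = 198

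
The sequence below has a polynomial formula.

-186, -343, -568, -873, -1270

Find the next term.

-157  -225  -305  -397
-68  -80  -92
-12  -12
The third differences are constant (-12).
-92 − 12 = -104;  -397 − 104 = -501;  -1270 − 501 = -1771

-1771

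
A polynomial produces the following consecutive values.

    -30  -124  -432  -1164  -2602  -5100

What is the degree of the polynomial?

4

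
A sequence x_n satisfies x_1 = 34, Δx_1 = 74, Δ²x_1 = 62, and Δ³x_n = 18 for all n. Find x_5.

774

Build the table forward from the leading diagonal:
D3: 18, 18, 18, 18, 18
D2: 62, 80, 98, 116, 134
D1: 74, 136, 216, 314, 430
x: 34, 108, 244, 460, 774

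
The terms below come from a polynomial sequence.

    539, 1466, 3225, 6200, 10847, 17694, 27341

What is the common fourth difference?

D1: 927, 1759, 2975, 4647, 6847, 9647
D2: 832, 1216, 1672, 2200, 2800
D3: 384, 456, 528, 600
D4: 72, 72, 72

72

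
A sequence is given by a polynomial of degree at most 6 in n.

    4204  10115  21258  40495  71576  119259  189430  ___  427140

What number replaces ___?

Using the first 7 terms:
Δ: 5911, 11143, 19237, 31081, 47683, 70171
Δ²: 5232, 8094, 11844, 16602, 22488
Δ³: 2862, 3750, 4758, 5886
Δ⁴: 888, 1008, 1128
Δ⁵: 120, 120
Constant fifth difference = 120.
Extend forward: 1128 + 120 = 1248;  5886 + 1248 = 7134;  22488 + 7134 = 29622;  70171 + 29622 = 99793;  189430 + 99793 = 289223

289223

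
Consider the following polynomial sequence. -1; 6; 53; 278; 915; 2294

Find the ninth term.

7 , 47 , 225 , 637 , 1379
40 , 178 , 412 , 742
138 , 234 , 330
96 , 96
Constant fourth difference = 96, so extend:
330 + 96 = 426;  742 + 426 = 1168;  1379 + 1168 = 2547;  2294 + 2547 = 4841
426 + 96 = 522;  1168 + 522 = 1690;  2547 + 1690 = 4237;  4841 + 4237 = 9078
522 + 96 = 618;  1690 + 618 = 2308;  4237 + 2308 = 6545;  9078 + 6545 = 15623

15623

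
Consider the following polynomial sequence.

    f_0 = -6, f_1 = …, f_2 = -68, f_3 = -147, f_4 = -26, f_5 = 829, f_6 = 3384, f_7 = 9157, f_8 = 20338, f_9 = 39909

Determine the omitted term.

-11

Using the last 8 terms:
Δ: -79  121  855  2555  5773  11181  19571
Δ²: 200  734  1700  3218  5408  8390
Δ³: 534  966  1518  2190  2982
Δ⁴: 432  552  672  792
Δ⁵: 120  120  120
Constant fifth difference = 120.
Extend backward: 432 − 120 = 312;  534 − 312 = 222;  200 − 222 = -22;  -79 + 22 = -57;  -68 + 57 = -11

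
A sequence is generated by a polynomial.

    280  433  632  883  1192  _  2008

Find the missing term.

1565

Using the first 5 terms:
153  199  251  309
46  52  58
6  6
Constant third difference = 6.
Extend forward: 58 + 6 = 64;  309 + 64 = 373;  1192 + 373 = 1565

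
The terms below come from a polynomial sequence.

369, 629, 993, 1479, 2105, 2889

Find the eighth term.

D1: 260, 364, 486, 626, 784
D2: 104, 122, 140, 158
D3: 18, 18, 18
Constant third difference = 18, so extend:
158 + 18 = 176;  784 + 176 = 960;  2889 + 960 = 3849
176 + 18 = 194;  960 + 194 = 1154;  3849 + 1154 = 5003

5003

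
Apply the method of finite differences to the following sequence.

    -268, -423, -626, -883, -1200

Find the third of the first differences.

-257

First differences: -155, -203, -257, -317
Second differences: -48, -54, -60
Third differences: -6, -6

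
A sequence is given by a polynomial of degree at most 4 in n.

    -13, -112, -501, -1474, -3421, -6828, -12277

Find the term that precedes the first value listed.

First differences: -99  -389  -973  -1947  -3407  -5449
Second differences: -290  -584  -974  -1460  -2042
Third differences: -294  -390  -486  -582
Fourth differences: -96  -96  -96
The fourth differences are constant at -96.
Work back: -294 + 96 = -198;  -290 + 198 = -92;  -99 + 92 = -7;  -13 + 7 = -6

-6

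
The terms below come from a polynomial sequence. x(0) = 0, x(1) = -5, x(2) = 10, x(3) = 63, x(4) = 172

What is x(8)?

1528

-5 , 15 , 53 , 109
20 , 38 , 56
18 , 18
Third differences constant at 18.
56 + 18 = 74;  109 + 74 = 183;  172 + 183 = 355
74 + 18 = 92;  183 + 92 = 275;  355 + 275 = 630
92 + 18 = 110;  275 + 110 = 385;  630 + 385 = 1015
110 + 18 = 128;  385 + 128 = 513;  1015 + 513 = 1528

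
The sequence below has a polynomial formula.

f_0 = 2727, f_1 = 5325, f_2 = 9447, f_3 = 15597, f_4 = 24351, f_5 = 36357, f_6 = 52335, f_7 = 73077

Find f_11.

222045

First differences: 2598 , 4122 , 6150 , 8754 , 12006 , 15978 , 20742
Second differences: 1524 , 2028 , 2604 , 3252 , 3972 , 4764
Third differences: 504 , 576 , 648 , 720 , 792
Fourth differences: 72 , 72 , 72 , 72
Fourth differences constant at 72.
792 + 72 = 864;  4764 + 864 = 5628;  20742 + 5628 = 26370;  73077 + 26370 = 99447
864 + 72 = 936;  5628 + 936 = 6564;  26370 + 6564 = 32934;  99447 + 32934 = 132381
936 + 72 = 1008;  6564 + 1008 = 7572;  32934 + 7572 = 40506;  132381 + 40506 = 172887
1008 + 72 = 1080;  7572 + 1080 = 8652;  40506 + 8652 = 49158;  172887 + 49158 = 222045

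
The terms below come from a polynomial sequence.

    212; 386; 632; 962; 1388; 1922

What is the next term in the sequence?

Δ: 174, 246, 330, 426, 534
Δ²: 72, 84, 96, 108
Δ³: 12, 12, 12
Third differences constant at 12.
108 + 12 = 120;  534 + 120 = 654;  1922 + 654 = 2576

2576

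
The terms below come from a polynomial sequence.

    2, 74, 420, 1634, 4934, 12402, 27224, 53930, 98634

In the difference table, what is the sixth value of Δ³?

Δ: 72, 346, 1214, 3300, 7468, 14822, 26706, 44704
Δ²: 274, 868, 2086, 4168, 7354, 11884, 17998
Δ³: 594, 1218, 2082, 3186, 4530, 6114
Δ⁴: 624, 864, 1104, 1344, 1584
Δ⁵: 240, 240, 240, 240

6114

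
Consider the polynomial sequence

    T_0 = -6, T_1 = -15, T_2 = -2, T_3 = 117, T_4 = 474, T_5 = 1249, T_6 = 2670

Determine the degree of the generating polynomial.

-9, 13, 119, 357, 775, 1421
22, 106, 238, 418, 646
84, 132, 180, 228
48, 48, 48
The fourth differences are constant, so the polynomial has degree 4.

4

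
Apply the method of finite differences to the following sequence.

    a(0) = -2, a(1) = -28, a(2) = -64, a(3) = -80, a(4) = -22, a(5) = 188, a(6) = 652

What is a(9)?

Δ: -26, -36, -16, 58, 210, 464
Δ²: -10, 20, 74, 152, 254
Δ³: 30, 54, 78, 102
Δ⁴: 24, 24, 24
Fourth differences constant at 24.
102 + 24 = 126;  254 + 126 = 380;  464 + 380 = 844;  652 + 844 = 1496
126 + 24 = 150;  380 + 150 = 530;  844 + 530 = 1374;  1496 + 1374 = 2870
150 + 24 = 174;  530 + 174 = 704;  1374 + 704 = 2078;  2870 + 2078 = 4948

4948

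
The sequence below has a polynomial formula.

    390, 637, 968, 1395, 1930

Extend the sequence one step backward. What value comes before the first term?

Δ: 247  331  427  535
Δ²: 84  96  108
Δ³: 12  12
The third differences are constant at 12.
Work back: 84 − 12 = 72;  247 − 72 = 175;  390 − 175 = 215

215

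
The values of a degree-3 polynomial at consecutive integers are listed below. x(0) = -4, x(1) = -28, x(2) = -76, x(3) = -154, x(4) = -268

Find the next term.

D1: -24 , -48 , -78 , -114
D2: -24 , -30 , -36
D3: -6 , -6
Constant third difference = -6, so extend:
-36 − 6 = -42;  -114 − 42 = -156;  -268 − 156 = -424

-424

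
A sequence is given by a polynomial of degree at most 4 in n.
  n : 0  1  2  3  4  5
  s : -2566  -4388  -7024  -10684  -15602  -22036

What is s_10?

-87656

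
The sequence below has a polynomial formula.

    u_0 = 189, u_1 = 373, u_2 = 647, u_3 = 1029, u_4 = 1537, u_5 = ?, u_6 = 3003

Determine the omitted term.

2189

Using the first 5 terms:
D1: 184, 274, 382, 508
D2: 90, 108, 126
D3: 18, 18
Constant third difference = 18.
Extend forward: 126 + 18 = 144;  508 + 144 = 652;  1537 + 652 = 2189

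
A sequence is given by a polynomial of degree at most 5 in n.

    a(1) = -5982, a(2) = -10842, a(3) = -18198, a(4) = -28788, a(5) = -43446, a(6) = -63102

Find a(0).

First differences: -4860, -7356, -10590, -14658, -19656
Second differences: -2496, -3234, -4068, -4998
Third differences: -738, -834, -930
Fourth differences: -96, -96
The fourth differences are constant at -96.
Work back: -738 + 96 = -642;  -2496 + 642 = -1854;  -4860 + 1854 = -3006;  -5982 + 3006 = -2976

-2976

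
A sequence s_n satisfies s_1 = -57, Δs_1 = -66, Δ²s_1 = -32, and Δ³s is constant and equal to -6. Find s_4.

-357

Build the table forward from the leading diagonal:
D3: -6  -6  -6  -6
D2: -32  -38  -44  -50
D1: -66  -98  -136  -180
s: -57  -123  -221  -357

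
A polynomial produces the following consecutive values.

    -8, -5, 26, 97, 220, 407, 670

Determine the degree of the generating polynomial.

3

D1: 3, 31, 71, 123, 187, 263
D2: 28, 40, 52, 64, 76
D3: 12, 12, 12, 12
The third differences are constant, so the polynomial has degree 3.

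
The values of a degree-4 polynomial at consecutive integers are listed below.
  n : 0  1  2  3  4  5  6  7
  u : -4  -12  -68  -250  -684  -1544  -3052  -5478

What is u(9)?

Δ: -8 , -56 , -182 , -434 , -860 , -1508 , -2426
Δ²: -48 , -126 , -252 , -426 , -648 , -918
Δ³: -78 , -126 , -174 , -222 , -270
Δ⁴: -48 , -48 , -48 , -48
Constant fourth difference = -48, so extend:
-270 − 48 = -318;  -918 − 318 = -1236;  -2426 − 1236 = -3662;  -5478 − 3662 = -9140
-318 − 48 = -366;  -1236 − 366 = -1602;  -3662 − 1602 = -5264;  -9140 − 5264 = -14404

-14404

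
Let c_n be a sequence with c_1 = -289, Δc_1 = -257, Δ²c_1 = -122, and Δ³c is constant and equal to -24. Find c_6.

-3034

Build the table forward from the leading diagonal:
Third differences: -24, -24, -24, -24, -24, -24
Second differences: -122, -146, -170, -194, -218, -242
First differences: -257, -379, -525, -695, -889, -1107
c: -289, -546, -925, -1450, -2145, -3034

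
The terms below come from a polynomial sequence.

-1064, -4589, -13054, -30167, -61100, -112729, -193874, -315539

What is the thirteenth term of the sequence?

First differences: -3525, -8465, -17113, -30933, -51629, -81145, -121665
Second differences: -4940, -8648, -13820, -20696, -29516, -40520
Third differences: -3708, -5172, -6876, -8820, -11004
Fourth differences: -1464, -1704, -1944, -2184
Fifth differences: -240, -240, -240
The fifth differences are constant (-240).
-2184 − 240 = -2424;  -11004 − 2424 = -13428;  -40520 − 13428 = -53948;  -121665 − 53948 = -175613;  -315539 − 175613 = -491152
-2424 − 240 = -2664;  -13428 − 2664 = -16092;  -53948 − 16092 = -70040;  -175613 − 70040 = -245653;  -491152 − 245653 = -736805
-2664 − 240 = -2904;  -16092 − 2904 = -18996;  -70040 − 18996 = -89036;  -245653 − 89036 = -334689;  -736805 − 334689 = -1071494
-2904 − 240 = -3144;  -18996 − 3144 = -22140;  -89036 − 22140 = -111176;  -334689 − 111176 = -445865;  -1071494 − 445865 = -1517359
-3144 − 240 = -3384;  -22140 − 3384 = -25524;  -111176 − 25524 = -136700;  -445865 − 136700 = -582565;  -1517359 − 582565 = -2099924

-2099924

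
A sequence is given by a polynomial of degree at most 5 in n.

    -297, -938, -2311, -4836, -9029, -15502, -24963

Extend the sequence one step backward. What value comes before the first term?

First differences: -641, -1373, -2525, -4193, -6473, -9461
Second differences: -732, -1152, -1668, -2280, -2988
Third differences: -420, -516, -612, -708
Fourth differences: -96, -96, -96
The fourth differences are constant at -96.
Work back: -420 + 96 = -324;  -732 + 324 = -408;  -641 + 408 = -233;  -297 + 233 = -64

-64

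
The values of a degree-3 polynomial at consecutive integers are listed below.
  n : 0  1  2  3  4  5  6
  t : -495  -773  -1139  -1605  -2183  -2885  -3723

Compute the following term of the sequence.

D1: -278 , -366 , -466 , -578 , -702 , -838
D2: -88 , -100 , -112 , -124 , -136
D3: -12 , -12 , -12 , -12
Constant third difference = -12, so extend:
-136 − 12 = -148;  -838 − 148 = -986;  -3723 − 986 = -4709

-4709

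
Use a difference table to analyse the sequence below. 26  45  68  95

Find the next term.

19  23  27
4  4
Constant second difference = 4, so extend:
27 + 4 = 31;  95 + 31 = 126

126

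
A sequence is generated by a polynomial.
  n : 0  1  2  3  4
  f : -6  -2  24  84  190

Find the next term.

354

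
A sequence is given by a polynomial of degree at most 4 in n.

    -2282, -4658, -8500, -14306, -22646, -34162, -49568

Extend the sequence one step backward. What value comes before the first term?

-2376, -3842, -5806, -8340, -11516, -15406
-1466, -1964, -2534, -3176, -3890
-498, -570, -642, -714
-72, -72, -72
The fourth differences are constant at -72.
Work back: -498 + 72 = -426;  -1466 + 426 = -1040;  -2376 + 1040 = -1336;  -2282 + 1336 = -946

-946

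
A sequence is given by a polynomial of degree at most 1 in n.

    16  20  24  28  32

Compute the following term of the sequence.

4, 4, 4, 4
First differences constant at 4.
32 + 4 = 36

36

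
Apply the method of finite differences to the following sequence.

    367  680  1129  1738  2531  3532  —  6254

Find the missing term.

Using the first 6 terms:
D1: 313, 449, 609, 793, 1001
D2: 136, 160, 184, 208
D3: 24, 24, 24
Constant third difference = 24.
Extend forward: 208 + 24 = 232;  1001 + 232 = 1233;  3532 + 1233 = 4765

4765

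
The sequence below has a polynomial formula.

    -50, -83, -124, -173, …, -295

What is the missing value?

-230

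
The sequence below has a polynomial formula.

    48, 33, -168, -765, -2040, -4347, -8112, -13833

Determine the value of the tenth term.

Δ: -15 , -201 , -597 , -1275 , -2307 , -3765 , -5721
Δ²: -186 , -396 , -678 , -1032 , -1458 , -1956
Δ³: -210 , -282 , -354 , -426 , -498
Δ⁴: -72 , -72 , -72 , -72
The fourth differences are constant (-72).
-498 − 72 = -570;  -1956 − 570 = -2526;  -5721 − 2526 = -8247;  -13833 − 8247 = -22080
-570 − 72 = -642;  -2526 − 642 = -3168;  -8247 − 3168 = -11415;  -22080 − 11415 = -33495

-33495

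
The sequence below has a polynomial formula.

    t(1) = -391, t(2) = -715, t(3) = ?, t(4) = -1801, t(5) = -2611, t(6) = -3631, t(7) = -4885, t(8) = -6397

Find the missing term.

-1177

Using the last 5 terms:
D1: -810, -1020, -1254, -1512
D2: -210, -234, -258
D3: -24, -24
Constant third difference = -24.
Extend backward: -210 + 24 = -186;  -810 + 186 = -624;  -1801 + 624 = -1177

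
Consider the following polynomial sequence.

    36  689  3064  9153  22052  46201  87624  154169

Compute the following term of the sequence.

255748

Δ: 653, 2375, 6089, 12899, 24149, 41423, 66545
Δ²: 1722, 3714, 6810, 11250, 17274, 25122
Δ³: 1992, 3096, 4440, 6024, 7848
Δ⁴: 1104, 1344, 1584, 1824
Δ⁵: 240, 240, 240
The fifth differences are constant (240).
1824 + 240 = 2064;  7848 + 2064 = 9912;  25122 + 9912 = 35034;  66545 + 35034 = 101579;  154169 + 101579 = 255748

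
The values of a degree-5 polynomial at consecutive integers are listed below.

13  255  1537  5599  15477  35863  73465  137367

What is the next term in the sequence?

First differences: 242, 1282, 4062, 9878, 20386, 37602, 63902
Second differences: 1040, 2780, 5816, 10508, 17216, 26300
Third differences: 1740, 3036, 4692, 6708, 9084
Fourth differences: 1296, 1656, 2016, 2376
Fifth differences: 360, 360, 360
The fifth differences are constant (360).
2376 + 360 = 2736;  9084 + 2736 = 11820;  26300 + 11820 = 38120;  63902 + 38120 = 102022;  137367 + 102022 = 239389

239389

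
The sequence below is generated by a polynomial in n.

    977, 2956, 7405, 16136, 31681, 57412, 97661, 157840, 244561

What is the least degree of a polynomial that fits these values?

5

First differences: 1979, 4449, 8731, 15545, 25731, 40249, 60179, 86721
Second differences: 2470, 4282, 6814, 10186, 14518, 19930, 26542
Third differences: 1812, 2532, 3372, 4332, 5412, 6612
Fourth differences: 720, 840, 960, 1080, 1200
Fifth differences: 120, 120, 120, 120
The fifth differences are constant, so the polynomial has degree 5.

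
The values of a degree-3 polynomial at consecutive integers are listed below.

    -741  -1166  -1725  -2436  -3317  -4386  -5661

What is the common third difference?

-18

First differences: -425, -559, -711, -881, -1069, -1275
Second differences: -134, -152, -170, -188, -206
Third differences: -18, -18, -18, -18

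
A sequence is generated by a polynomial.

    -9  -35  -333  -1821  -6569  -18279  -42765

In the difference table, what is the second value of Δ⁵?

-480

Δ: -26, -298, -1488, -4748, -11710, -24486
Δ²: -272, -1190, -3260, -6962, -12776
Δ³: -918, -2070, -3702, -5814
Δ⁴: -1152, -1632, -2112
Δ⁵: -480, -480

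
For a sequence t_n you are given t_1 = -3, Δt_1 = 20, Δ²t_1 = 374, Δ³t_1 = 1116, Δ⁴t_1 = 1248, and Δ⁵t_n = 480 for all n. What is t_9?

187365

Build the table forward from the leading diagonal:
Δ⁵: 480, 480, 480, 480, 480, 480, 480, 480, 480
Δ⁴: 1248, 1728, 2208, 2688, 3168, 3648, 4128, 4608, 5088
Δ³: 1116, 2364, 4092, 6300, 8988, 12156, 15804, 19932, 24540
Δ²: 374, 1490, 3854, 7946, 14246, 23234, 35390, 51194, 71126
Δ: 20, 394, 1884, 5738, 13684, 27930, 51164, 86554, 137748
t: -3, 17, 411, 2295, 8033, 21717, 49647, 100811, 187365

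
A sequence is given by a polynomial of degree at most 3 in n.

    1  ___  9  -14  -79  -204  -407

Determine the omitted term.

Using the last 5 terms:
First differences: -23  -65  -125  -203
Second differences: -42  -60  -78
Third differences: -18  -18
Constant third difference = -18.
Extend backward: -42 + 18 = -24;  -23 + 24 = 1;  9 − 1 = 8

8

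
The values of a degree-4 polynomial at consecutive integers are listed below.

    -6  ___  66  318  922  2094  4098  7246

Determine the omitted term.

-2

Using the last 6 terms:
First differences: 252  604  1172  2004  3148
Second differences: 352  568  832  1144
Third differences: 216  264  312
Fourth differences: 48  48
Constant fourth difference = 48.
Extend backward: 216 − 48 = 168;  352 − 168 = 184;  252 − 184 = 68;  66 − 68 = -2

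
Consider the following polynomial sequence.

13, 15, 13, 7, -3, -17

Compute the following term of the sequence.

-35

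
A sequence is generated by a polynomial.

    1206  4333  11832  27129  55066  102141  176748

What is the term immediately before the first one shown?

201

D1: 3127  7499  15297  27937  47075  74607
D2: 4372  7798  12640  19138  27532
D3: 3426  4842  6498  8394
D4: 1416  1656  1896
D5: 240  240
The fifth differences are constant at 240.
Work back: 1416 − 240 = 1176;  3426 − 1176 = 2250;  4372 − 2250 = 2122;  3127 − 2122 = 1005;  1206 − 1005 = 201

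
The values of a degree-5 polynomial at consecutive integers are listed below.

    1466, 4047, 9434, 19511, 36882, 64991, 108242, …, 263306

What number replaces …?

172119

Using the first 7 terms:
First differences: 2581  5387  10077  17371  28109  43251
Second differences: 2806  4690  7294  10738  15142
Third differences: 1884  2604  3444  4404
Fourth differences: 720  840  960
Fifth differences: 120  120
Constant fifth difference = 120.
Extend forward: 960 + 120 = 1080;  4404 + 1080 = 5484;  15142 + 5484 = 20626;  43251 + 20626 = 63877;  108242 + 63877 = 172119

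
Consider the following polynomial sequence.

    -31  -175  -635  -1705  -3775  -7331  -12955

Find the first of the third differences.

-294

Δ: -144, -460, -1070, -2070, -3556, -5624
Δ²: -316, -610, -1000, -1486, -2068
Δ³: -294, -390, -486, -582
Δ⁴: -96, -96, -96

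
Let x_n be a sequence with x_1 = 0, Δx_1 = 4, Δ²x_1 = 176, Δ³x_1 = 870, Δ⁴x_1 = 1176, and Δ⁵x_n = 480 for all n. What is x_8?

Build the table forward from the leading diagonal:
Fifth differences: 480, 480, 480, 480, 480, 480, 480, 480
Fourth differences: 1176, 1656, 2136, 2616, 3096, 3576, 4056, 4536
Third differences: 870, 2046, 3702, 5838, 8454, 11550, 15126, 19182
Second differences: 176, 1046, 3092, 6794, 12632, 21086, 32636, 47762
First differences: 4, 180, 1226, 4318, 11112, 23744, 44830, 77466
x: 0, 4, 184, 1410, 5728, 16840, 40584, 85414

85414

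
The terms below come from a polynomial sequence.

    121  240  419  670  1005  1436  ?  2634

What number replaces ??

1975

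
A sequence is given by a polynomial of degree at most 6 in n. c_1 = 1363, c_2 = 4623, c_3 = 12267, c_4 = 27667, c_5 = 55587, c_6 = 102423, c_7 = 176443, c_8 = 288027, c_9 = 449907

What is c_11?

3260, 7644, 15400, 27920, 46836, 74020, 111584, 161880
4384, 7756, 12520, 18916, 27184, 37564, 50296
3372, 4764, 6396, 8268, 10380, 12732
1392, 1632, 1872, 2112, 2352
240, 240, 240, 240
Fifth differences constant at 240.
2352 + 240 = 2592;  12732 + 2592 = 15324;  50296 + 15324 = 65620;  161880 + 65620 = 227500;  449907 + 227500 = 677407
2592 + 240 = 2832;  15324 + 2832 = 18156;  65620 + 18156 = 83776;  227500 + 83776 = 311276;  677407 + 311276 = 988683

988683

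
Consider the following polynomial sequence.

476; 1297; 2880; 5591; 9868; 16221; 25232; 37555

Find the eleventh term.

First differences: 821 , 1583 , 2711 , 4277 , 6353 , 9011 , 12323
Second differences: 762 , 1128 , 1566 , 2076 , 2658 , 3312
Third differences: 366 , 438 , 510 , 582 , 654
Fourth differences: 72 , 72 , 72 , 72
The fourth differences are constant (72).
654 + 72 = 726;  3312 + 726 = 4038;  12323 + 4038 = 16361;  37555 + 16361 = 53916
726 + 72 = 798;  4038 + 798 = 4836;  16361 + 4836 = 21197;  53916 + 21197 = 75113
798 + 72 = 870;  4836 + 870 = 5706;  21197 + 5706 = 26903;  75113 + 26903 = 102016

102016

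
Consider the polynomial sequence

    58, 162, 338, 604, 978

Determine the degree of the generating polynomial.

3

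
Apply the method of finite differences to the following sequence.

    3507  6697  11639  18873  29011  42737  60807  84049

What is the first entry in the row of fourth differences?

Δ: 3190, 4942, 7234, 10138, 13726, 18070, 23242
Δ²: 1752, 2292, 2904, 3588, 4344, 5172
Δ³: 540, 612, 684, 756, 828
Δ⁴: 72, 72, 72, 72

72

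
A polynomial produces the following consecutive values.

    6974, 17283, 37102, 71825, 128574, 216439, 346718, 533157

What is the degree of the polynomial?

5

First differences: 10309, 19819, 34723, 56749, 87865, 130279, 186439
Second differences: 9510, 14904, 22026, 31116, 42414, 56160
Third differences: 5394, 7122, 9090, 11298, 13746
Fourth differences: 1728, 1968, 2208, 2448
Fifth differences: 240, 240, 240
The fifth differences are constant, so the polynomial has degree 5.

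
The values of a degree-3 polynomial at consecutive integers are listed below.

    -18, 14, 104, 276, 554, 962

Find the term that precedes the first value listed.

Δ: 32, 90, 172, 278, 408
Δ²: 58, 82, 106, 130
Δ³: 24, 24, 24
The third differences are constant at 24.
Work back: 58 − 24 = 34;  32 − 34 = -2;  -18 + 2 = -16

-16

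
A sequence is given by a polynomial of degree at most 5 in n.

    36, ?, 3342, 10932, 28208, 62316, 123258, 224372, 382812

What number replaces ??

668

Using the last 7 terms:
D1: 7590  17276  34108  60942  101114  158440
D2: 9686  16832  26834  40172  57326
D3: 7146  10002  13338  17154
D4: 2856  3336  3816
D5: 480  480
Constant fifth difference = 480.
Extend backward: 2856 − 480 = 2376;  7146 − 2376 = 4770;  9686 − 4770 = 4916;  7590 − 4916 = 2674;  3342 − 2674 = 668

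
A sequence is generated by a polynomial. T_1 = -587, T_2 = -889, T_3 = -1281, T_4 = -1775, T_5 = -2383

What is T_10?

Δ: -302, -392, -494, -608
Δ²: -90, -102, -114
Δ³: -12, -12
Third differences constant at -12.
-114 − 12 = -126;  -608 − 126 = -734;  -2383 − 734 = -3117
-126 − 12 = -138;  -734 − 138 = -872;  -3117 − 872 = -3989
-138 − 12 = -150;  -872 − 150 = -1022;  -3989 − 1022 = -5011
-150 − 12 = -162;  -1022 − 162 = -1184;  -5011 − 1184 = -6195
-162 − 12 = -174;  -1184 − 174 = -1358;  -6195 − 1358 = -7553

-7553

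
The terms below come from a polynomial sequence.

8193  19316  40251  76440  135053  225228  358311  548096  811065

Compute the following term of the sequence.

11123  20935  36189  58613  90175  133083  189785  262969
9812  15254  22424  31562  42908  56702  73184
5442  7170  9138  11346  13794  16482
1728  1968  2208  2448  2688
240  240  240  240
The fifth differences are constant (240).
2688 + 240 = 2928;  16482 + 2928 = 19410;  73184 + 19410 = 92594;  262969 + 92594 = 355563;  811065 + 355563 = 1166628

1166628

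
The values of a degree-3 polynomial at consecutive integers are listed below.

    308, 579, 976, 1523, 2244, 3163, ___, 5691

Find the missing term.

Using the first 6 terms:
D1: 271, 397, 547, 721, 919
D2: 126, 150, 174, 198
D3: 24, 24, 24
Constant third difference = 24.
Extend forward: 198 + 24 = 222;  919 + 222 = 1141;  3163 + 1141 = 4304

4304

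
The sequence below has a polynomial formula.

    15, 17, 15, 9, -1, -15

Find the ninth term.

-81

2 , -2 , -6 , -10 , -14
-4 , -4 , -4 , -4
Second differences constant at -4.
-14 − 4 = -18;  -15 − 18 = -33
-18 − 4 = -22;  -33 − 22 = -55
-22 − 4 = -26;  -55 − 26 = -81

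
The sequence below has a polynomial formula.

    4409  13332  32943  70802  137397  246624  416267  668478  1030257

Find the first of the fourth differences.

2928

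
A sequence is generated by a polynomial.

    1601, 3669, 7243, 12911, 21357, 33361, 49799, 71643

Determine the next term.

Δ: 2068, 3574, 5668, 8446, 12004, 16438, 21844
Δ²: 1506, 2094, 2778, 3558, 4434, 5406
Δ³: 588, 684, 780, 876, 972
Δ⁴: 96, 96, 96, 96
The fourth differences are constant (96).
972 + 96 = 1068;  5406 + 1068 = 6474;  21844 + 6474 = 28318;  71643 + 28318 = 99961

99961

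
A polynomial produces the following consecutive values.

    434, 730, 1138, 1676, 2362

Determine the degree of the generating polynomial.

3

Δ: 296, 408, 538, 686
Δ²: 112, 130, 148
Δ³: 18, 18
The third differences are constant, so the polynomial has degree 3.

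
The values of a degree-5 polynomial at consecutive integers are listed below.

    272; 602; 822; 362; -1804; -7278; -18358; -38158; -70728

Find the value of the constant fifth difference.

-120

D1: 330, 220, -460, -2166, -5474, -11080, -19800, -32570
D2: -110, -680, -1706, -3308, -5606, -8720, -12770
D3: -570, -1026, -1602, -2298, -3114, -4050
D4: -456, -576, -696, -816, -936
D5: -120, -120, -120, -120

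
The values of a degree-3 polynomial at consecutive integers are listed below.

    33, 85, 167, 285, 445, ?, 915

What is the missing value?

653

Using the first 5 terms:
52  82  118  160
30  36  42
6  6
Constant third difference = 6.
Extend forward: 42 + 6 = 48;  160 + 48 = 208;  445 + 208 = 653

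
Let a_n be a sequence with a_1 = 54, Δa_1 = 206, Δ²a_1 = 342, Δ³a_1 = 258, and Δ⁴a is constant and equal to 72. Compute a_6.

Build the table forward from the leading diagonal:
Δ⁴: 72, 72, 72, 72, 72, 72
Δ³: 258, 330, 402, 474, 546, 618
Δ²: 342, 600, 930, 1332, 1806, 2352
Δ: 206, 548, 1148, 2078, 3410, 5216
a: 54, 260, 808, 1956, 4034, 7444

7444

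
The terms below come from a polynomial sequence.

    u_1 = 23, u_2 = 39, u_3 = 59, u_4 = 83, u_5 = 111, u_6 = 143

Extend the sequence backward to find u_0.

First differences: 16, 20, 24, 28, 32
Second differences: 4, 4, 4, 4
The second differences are constant at 4.
Work back: 16 − 4 = 12;  23 − 12 = 11

11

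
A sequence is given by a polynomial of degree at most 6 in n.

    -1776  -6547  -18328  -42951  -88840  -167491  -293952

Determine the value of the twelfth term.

-2479207

First differences: -4771  -11781  -24623  -45889  -78651  -126461
Second differences: -7010  -12842  -21266  -32762  -47810
Third differences: -5832  -8424  -11496  -15048
Fourth differences: -2592  -3072  -3552
Fifth differences: -480  -480
Fifth differences constant at -480.
-3552 − 480 = -4032;  -15048 − 4032 = -19080;  -47810 − 19080 = -66890;  -126461 − 66890 = -193351;  -293952 − 193351 = -487303
-4032 − 480 = -4512;  -19080 − 4512 = -23592;  -66890 − 23592 = -90482;  -193351 − 90482 = -283833;  -487303 − 283833 = -771136
-4512 − 480 = -4992;  -23592 − 4992 = -28584;  -90482 − 28584 = -119066;  -283833 − 119066 = -402899;  -771136 − 402899 = -1174035
-4992 − 480 = -5472;  -28584 − 5472 = -34056;  -119066 − 34056 = -153122;  -402899 − 153122 = -556021;  -1174035 − 556021 = -1730056
-5472 − 480 = -5952;  -34056 − 5952 = -40008;  -153122 − 40008 = -193130;  -556021 − 193130 = -749151;  -1730056 − 749151 = -2479207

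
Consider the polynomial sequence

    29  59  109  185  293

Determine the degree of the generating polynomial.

D1: 30, 50, 76, 108
D2: 20, 26, 32
D3: 6, 6
The third differences are constant, so the polynomial has degree 3.

3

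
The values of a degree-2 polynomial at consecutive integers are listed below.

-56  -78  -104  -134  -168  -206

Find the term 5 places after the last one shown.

-456

First differences: -22, -26, -30, -34, -38
Second differences: -4, -4, -4, -4
Constant second difference = -4, so extend:
-38 − 4 = -42;  -206 − 42 = -248
-42 − 4 = -46;  -248 − 46 = -294
-46 − 4 = -50;  -294 − 50 = -344
-50 − 4 = -54;  -344 − 54 = -398
-54 − 4 = -58;  -398 − 58 = -456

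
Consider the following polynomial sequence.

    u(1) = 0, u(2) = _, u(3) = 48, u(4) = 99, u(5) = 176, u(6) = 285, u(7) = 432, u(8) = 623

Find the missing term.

Using the last 6 terms:
D1: 51, 77, 109, 147, 191
D2: 26, 32, 38, 44
D3: 6, 6, 6
Constant third difference = 6.
Extend backward: 26 − 6 = 20;  51 − 20 = 31;  48 − 31 = 17

17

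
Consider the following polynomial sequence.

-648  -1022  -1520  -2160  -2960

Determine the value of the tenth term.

-9990

Δ: -374 , -498 , -640 , -800
Δ²: -124 , -142 , -160
Δ³: -18 , -18
Third differences constant at -18.
-160 − 18 = -178;  -800 − 178 = -978;  -2960 − 978 = -3938
-178 − 18 = -196;  -978 − 196 = -1174;  -3938 − 1174 = -5112
-196 − 18 = -214;  -1174 − 214 = -1388;  -5112 − 1388 = -6500
-214 − 18 = -232;  -1388 − 232 = -1620;  -6500 − 1620 = -8120
-232 − 18 = -250;  -1620 − 250 = -1870;  -8120 − 1870 = -9990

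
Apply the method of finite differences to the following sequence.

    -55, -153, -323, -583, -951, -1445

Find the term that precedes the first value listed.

-11

Δ: -98, -170, -260, -368, -494
Δ²: -72, -90, -108, -126
Δ³: -18, -18, -18
The third differences are constant at -18.
Work back: -72 + 18 = -54;  -98 + 54 = -44;  -55 + 44 = -11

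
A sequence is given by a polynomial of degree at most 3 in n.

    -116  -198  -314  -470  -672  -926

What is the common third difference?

-6

First differences: -82, -116, -156, -202, -254
Second differences: -34, -40, -46, -52
Third differences: -6, -6, -6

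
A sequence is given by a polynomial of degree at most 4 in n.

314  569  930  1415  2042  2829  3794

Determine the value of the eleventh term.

9794

D1: 255, 361, 485, 627, 787, 965
D2: 106, 124, 142, 160, 178
D3: 18, 18, 18, 18
Constant third difference = 18, so extend:
178 + 18 = 196;  965 + 196 = 1161;  3794 + 1161 = 4955
196 + 18 = 214;  1161 + 214 = 1375;  4955 + 1375 = 6330
214 + 18 = 232;  1375 + 232 = 1607;  6330 + 1607 = 7937
232 + 18 = 250;  1607 + 250 = 1857;  7937 + 1857 = 9794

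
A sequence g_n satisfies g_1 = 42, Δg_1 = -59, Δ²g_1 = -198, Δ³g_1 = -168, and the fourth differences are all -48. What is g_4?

Build the table forward from the leading diagonal:
Δ⁴: -48, -48, -48, -48
Δ³: -168, -216, -264, -312
Δ²: -198, -366, -582, -846
Δ: -59, -257, -623, -1205
g: 42, -17, -274, -897

-897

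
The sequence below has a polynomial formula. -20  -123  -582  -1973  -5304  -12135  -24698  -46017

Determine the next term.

-80028

Δ: -103, -459, -1391, -3331, -6831, -12563, -21319
Δ²: -356, -932, -1940, -3500, -5732, -8756
Δ³: -576, -1008, -1560, -2232, -3024
Δ⁴: -432, -552, -672, -792
Δ⁵: -120, -120, -120
Fifth differences constant at -120.
-792 − 120 = -912;  -3024 − 912 = -3936;  -8756 − 3936 = -12692;  -21319 − 12692 = -34011;  -46017 − 34011 = -80028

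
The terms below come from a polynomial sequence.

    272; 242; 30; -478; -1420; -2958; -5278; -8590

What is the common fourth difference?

First differences: -30, -212, -508, -942, -1538, -2320, -3312
Second differences: -182, -296, -434, -596, -782, -992
Third differences: -114, -138, -162, -186, -210
Fourth differences: -24, -24, -24, -24

-24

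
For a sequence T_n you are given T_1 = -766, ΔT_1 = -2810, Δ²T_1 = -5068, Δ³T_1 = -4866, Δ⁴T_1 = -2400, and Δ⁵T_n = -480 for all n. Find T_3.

Build the table forward from the leading diagonal:
Δ⁵: -480, -480, -480
Δ⁴: -2400, -2880, -3360
Δ³: -4866, -7266, -10146
Δ²: -5068, -9934, -17200
Δ: -2810, -7878, -17812
T: -766, -3576, -11454

-11454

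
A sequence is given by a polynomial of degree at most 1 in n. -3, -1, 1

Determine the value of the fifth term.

Δ: 2, 2
First differences constant at 2.
1 + 2 = 3
3 + 2 = 5

5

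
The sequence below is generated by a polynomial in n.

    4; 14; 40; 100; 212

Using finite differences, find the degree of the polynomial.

First differences: 10, 26, 60, 112
Second differences: 16, 34, 52
Third differences: 18, 18
The third differences are constant, so the polynomial has degree 3.

3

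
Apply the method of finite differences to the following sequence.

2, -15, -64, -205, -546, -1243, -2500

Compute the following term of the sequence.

-17, -49, -141, -341, -697, -1257
-32, -92, -200, -356, -560
-60, -108, -156, -204
-48, -48, -48
The fourth differences are constant (-48).
-204 − 48 = -252;  -560 − 252 = -812;  -1257 − 812 = -2069;  -2500 − 2069 = -4569

-4569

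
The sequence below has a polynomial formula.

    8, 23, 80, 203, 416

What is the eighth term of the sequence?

Δ: 15, 57, 123, 213
Δ²: 42, 66, 90
Δ³: 24, 24
The third differences are constant (24).
90 + 24 = 114;  213 + 114 = 327;  416 + 327 = 743
114 + 24 = 138;  327 + 138 = 465;  743 + 465 = 1208
138 + 24 = 162;  465 + 162 = 627;  1208 + 627 = 1835

1835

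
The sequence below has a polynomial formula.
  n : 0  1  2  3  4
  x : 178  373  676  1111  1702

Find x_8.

6106

Δ: 195 , 303 , 435 , 591
Δ²: 108 , 132 , 156
Δ³: 24 , 24
Third differences constant at 24.
156 + 24 = 180;  591 + 180 = 771;  1702 + 771 = 2473
180 + 24 = 204;  771 + 204 = 975;  2473 + 975 = 3448
204 + 24 = 228;  975 + 228 = 1203;  3448 + 1203 = 4651
228 + 24 = 252;  1203 + 252 = 1455;  4651 + 1455 = 6106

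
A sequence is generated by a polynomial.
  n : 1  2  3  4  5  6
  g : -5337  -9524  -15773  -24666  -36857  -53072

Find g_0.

-2702

D1: -4187, -6249, -8893, -12191, -16215
D2: -2062, -2644, -3298, -4024
D3: -582, -654, -726
D4: -72, -72
The fourth differences are constant at -72.
Work back: -582 + 72 = -510;  -2062 + 510 = -1552;  -4187 + 1552 = -2635;  -5337 + 2635 = -2702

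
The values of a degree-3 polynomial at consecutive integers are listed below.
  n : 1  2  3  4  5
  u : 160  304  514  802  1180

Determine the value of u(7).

2254

144  210  288  378
66  78  90
12  12
Constant third difference = 12, so extend:
90 + 12 = 102;  378 + 102 = 480;  1180 + 480 = 1660
102 + 12 = 114;  480 + 114 = 594;  1660 + 594 = 2254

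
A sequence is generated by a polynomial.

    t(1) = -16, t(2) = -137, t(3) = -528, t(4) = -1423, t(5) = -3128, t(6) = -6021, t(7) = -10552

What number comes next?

-17243

D1: -121, -391, -895, -1705, -2893, -4531
D2: -270, -504, -810, -1188, -1638
D3: -234, -306, -378, -450
D4: -72, -72, -72
Fourth differences constant at -72.
-450 − 72 = -522;  -1638 − 522 = -2160;  -4531 − 2160 = -6691;  -10552 − 6691 = -17243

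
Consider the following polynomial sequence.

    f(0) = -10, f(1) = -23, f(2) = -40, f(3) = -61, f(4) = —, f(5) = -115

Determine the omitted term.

Using the first 4 terms:
Δ: -13  -17  -21
Δ²: -4  -4
Constant second difference = -4.
Extend forward: -21 − 4 = -25;  -61 − 25 = -86

-86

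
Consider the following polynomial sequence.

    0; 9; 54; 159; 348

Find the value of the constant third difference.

D1: 9, 45, 105, 189
D2: 36, 60, 84
D3: 24, 24

24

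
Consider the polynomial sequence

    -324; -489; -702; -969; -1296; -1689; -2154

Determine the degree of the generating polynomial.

3

First differences: -165, -213, -267, -327, -393, -465
Second differences: -48, -54, -60, -66, -72
Third differences: -6, -6, -6, -6
The third differences are constant, so the polynomial has degree 3.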